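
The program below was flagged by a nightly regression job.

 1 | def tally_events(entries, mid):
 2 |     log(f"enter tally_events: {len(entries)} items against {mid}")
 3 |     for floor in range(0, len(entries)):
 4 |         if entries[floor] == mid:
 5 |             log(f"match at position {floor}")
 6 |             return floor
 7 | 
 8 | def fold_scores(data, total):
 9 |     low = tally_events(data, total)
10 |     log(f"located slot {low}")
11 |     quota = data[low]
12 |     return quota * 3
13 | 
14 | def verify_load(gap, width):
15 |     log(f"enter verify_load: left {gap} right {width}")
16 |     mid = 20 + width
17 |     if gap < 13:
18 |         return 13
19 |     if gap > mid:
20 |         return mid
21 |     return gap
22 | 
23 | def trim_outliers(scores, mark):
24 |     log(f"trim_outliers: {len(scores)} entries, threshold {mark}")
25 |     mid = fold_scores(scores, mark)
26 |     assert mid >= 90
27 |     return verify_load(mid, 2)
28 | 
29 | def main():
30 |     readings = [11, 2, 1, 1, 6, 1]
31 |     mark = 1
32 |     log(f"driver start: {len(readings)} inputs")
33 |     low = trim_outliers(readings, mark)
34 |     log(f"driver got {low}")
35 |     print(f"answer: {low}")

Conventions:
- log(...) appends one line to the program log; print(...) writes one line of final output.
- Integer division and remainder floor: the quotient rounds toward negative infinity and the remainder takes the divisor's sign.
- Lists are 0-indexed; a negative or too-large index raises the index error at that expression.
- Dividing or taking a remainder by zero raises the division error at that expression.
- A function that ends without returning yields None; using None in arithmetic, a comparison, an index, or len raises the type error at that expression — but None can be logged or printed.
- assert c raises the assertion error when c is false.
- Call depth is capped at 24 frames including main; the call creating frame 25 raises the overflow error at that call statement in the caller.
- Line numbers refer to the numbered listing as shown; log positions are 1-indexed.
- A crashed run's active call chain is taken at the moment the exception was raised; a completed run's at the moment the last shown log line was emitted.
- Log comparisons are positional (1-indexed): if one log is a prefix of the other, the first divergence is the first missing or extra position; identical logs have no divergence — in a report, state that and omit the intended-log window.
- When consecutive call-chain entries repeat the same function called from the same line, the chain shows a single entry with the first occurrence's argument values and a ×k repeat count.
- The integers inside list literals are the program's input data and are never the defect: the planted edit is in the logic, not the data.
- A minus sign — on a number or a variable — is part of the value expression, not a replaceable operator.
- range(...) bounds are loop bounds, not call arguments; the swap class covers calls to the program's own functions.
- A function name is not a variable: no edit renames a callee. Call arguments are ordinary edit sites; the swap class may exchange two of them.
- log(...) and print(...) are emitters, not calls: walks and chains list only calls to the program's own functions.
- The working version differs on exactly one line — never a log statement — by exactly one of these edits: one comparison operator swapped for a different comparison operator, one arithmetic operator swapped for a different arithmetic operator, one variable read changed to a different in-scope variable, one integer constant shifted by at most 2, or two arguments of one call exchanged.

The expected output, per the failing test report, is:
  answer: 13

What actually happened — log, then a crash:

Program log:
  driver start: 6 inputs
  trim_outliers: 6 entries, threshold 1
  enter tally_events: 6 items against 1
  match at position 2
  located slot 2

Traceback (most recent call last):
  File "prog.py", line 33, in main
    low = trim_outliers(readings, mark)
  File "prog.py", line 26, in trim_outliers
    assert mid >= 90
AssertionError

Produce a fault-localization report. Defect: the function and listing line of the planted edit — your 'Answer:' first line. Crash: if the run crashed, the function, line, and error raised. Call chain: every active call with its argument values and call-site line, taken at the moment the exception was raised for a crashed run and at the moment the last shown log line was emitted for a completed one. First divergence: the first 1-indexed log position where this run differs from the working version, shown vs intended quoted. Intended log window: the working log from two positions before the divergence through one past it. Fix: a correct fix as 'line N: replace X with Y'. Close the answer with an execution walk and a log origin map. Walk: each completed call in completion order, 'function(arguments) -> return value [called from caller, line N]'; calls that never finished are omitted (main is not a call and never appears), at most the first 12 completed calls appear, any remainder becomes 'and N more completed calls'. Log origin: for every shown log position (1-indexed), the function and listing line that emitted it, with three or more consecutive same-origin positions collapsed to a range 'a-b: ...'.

Answer: the defect is in trim_outliers at line 26.
Key fact: Only 5 log lines were emitted before the run died; the intended continuation was 'enter verify_load: left 3 right 2'.
Crash: trim_outliers, line 26, AssertionError.
Call chain: main -> trim_outliers([11, 2, 1, 1, 6, 1], 1) (called at line 33).
First divergence: position 6 — the faulty run's log ends after 5 lines; the working version continues with 'enter verify_load: left 3 right 2'.
Intended log window:
  4: match at position 2
  5: located slot 2
  6: enter verify_load: left 3 right 2
  7: driver got 13
Execution walk:
  tally_events([11, 2, 1, 1, 6, 1], 1) -> 2  [called from fold_scores, line 9]
  fold_scores([11, 2, 1, 1, 6, 1], 1) -> 3  [called from trim_outliers, line 25]
Log origins:
  1: emitted by main (line 32)
  2: emitted by trim_outliers (line 24)
  3: emitted by tally_events (line 2)
  4: emitted by tally_events (line 5)
  5: emitted by fold_scores (line 10)
A correct fix: line 26: replace `>=` with `<=`.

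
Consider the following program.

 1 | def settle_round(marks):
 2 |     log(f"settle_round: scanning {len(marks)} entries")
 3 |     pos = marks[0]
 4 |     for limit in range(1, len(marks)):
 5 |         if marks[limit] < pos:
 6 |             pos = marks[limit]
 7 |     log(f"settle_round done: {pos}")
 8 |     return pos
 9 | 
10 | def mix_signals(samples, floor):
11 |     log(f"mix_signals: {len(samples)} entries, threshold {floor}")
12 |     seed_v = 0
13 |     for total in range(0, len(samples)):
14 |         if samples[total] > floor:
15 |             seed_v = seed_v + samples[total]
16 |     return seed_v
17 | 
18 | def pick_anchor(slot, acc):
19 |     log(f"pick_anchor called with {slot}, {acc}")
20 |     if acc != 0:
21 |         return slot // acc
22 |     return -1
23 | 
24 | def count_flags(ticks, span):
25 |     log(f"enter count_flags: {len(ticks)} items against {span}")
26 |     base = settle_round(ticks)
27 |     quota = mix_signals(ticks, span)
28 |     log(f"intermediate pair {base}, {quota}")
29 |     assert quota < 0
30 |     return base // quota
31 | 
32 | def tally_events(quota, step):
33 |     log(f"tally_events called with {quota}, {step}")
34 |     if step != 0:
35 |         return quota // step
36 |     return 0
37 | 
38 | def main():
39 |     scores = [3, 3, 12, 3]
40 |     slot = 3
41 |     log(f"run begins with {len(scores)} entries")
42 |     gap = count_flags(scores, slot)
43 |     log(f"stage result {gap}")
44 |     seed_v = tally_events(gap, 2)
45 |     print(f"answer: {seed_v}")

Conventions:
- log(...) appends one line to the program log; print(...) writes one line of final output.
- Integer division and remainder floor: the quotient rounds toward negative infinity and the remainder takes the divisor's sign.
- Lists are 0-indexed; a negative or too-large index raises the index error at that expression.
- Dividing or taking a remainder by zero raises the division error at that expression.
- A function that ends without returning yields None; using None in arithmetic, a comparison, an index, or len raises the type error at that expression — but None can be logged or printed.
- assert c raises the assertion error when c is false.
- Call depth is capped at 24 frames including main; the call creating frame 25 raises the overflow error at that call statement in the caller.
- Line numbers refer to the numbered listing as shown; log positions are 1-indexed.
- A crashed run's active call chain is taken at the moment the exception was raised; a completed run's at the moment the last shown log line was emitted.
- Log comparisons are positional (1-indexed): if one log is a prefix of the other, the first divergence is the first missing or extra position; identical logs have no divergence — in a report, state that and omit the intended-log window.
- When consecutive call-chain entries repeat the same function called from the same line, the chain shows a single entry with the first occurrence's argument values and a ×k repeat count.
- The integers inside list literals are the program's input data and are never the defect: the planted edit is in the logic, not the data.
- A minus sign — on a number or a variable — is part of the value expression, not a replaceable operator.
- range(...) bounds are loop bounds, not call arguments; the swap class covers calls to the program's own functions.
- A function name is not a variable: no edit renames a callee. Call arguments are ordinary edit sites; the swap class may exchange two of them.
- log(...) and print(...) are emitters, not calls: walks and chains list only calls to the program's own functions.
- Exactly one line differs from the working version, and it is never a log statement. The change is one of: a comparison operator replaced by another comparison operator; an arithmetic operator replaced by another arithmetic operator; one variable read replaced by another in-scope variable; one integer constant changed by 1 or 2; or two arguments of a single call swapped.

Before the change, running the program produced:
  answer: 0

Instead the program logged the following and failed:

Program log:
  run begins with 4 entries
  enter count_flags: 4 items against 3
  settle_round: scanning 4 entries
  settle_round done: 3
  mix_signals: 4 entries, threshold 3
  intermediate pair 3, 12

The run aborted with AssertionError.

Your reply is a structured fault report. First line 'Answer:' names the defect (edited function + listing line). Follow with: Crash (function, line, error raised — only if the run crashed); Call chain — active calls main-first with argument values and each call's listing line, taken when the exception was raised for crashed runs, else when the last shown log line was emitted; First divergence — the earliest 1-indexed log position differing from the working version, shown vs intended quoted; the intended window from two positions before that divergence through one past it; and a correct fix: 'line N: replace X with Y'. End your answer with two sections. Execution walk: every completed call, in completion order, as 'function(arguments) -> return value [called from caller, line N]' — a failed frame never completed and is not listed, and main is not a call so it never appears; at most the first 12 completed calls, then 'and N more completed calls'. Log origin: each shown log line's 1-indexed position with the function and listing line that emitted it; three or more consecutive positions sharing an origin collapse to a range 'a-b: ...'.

Answer: the defect is in count_flags at line 29.
Core observation: After 6 matching log lines the faulty run goes silent, while the working version continues with 'stage result 0'.
Crash: count_flags, line 29, AssertionError.
Call chain: main -> count_flags([3, 3, 12, 3], 3) (called at line 42).
First divergence: position 7; the shown log stops at 6 lines while the working version next logs 'stage result 0'.
Intended log window:
  5: mix_signals: 4 entries, threshold 3
  6: intermediate pair 3, 12
  7: stage result 0
  8: tally_events called with 0, 2
Execution walk:
  settle_round([3, 3, 12, 3]) -> 3  [called from count_flags, line 26]
  mix_signals([3, 3, 12, 3], 3) -> 12  [called from count_flags, line 27]
Origin of each log line:
  1: emitted by main (line 41)
  2: emitted by count_flags (line 25)
  3: emitted by settle_round (line 2)
  4: emitted by settle_round (line 7)
  5: emitted by mix_signals (line 11)
  6: emitted by count_flags (line 28)
A correct fix: line 29: replace `<` with `>`.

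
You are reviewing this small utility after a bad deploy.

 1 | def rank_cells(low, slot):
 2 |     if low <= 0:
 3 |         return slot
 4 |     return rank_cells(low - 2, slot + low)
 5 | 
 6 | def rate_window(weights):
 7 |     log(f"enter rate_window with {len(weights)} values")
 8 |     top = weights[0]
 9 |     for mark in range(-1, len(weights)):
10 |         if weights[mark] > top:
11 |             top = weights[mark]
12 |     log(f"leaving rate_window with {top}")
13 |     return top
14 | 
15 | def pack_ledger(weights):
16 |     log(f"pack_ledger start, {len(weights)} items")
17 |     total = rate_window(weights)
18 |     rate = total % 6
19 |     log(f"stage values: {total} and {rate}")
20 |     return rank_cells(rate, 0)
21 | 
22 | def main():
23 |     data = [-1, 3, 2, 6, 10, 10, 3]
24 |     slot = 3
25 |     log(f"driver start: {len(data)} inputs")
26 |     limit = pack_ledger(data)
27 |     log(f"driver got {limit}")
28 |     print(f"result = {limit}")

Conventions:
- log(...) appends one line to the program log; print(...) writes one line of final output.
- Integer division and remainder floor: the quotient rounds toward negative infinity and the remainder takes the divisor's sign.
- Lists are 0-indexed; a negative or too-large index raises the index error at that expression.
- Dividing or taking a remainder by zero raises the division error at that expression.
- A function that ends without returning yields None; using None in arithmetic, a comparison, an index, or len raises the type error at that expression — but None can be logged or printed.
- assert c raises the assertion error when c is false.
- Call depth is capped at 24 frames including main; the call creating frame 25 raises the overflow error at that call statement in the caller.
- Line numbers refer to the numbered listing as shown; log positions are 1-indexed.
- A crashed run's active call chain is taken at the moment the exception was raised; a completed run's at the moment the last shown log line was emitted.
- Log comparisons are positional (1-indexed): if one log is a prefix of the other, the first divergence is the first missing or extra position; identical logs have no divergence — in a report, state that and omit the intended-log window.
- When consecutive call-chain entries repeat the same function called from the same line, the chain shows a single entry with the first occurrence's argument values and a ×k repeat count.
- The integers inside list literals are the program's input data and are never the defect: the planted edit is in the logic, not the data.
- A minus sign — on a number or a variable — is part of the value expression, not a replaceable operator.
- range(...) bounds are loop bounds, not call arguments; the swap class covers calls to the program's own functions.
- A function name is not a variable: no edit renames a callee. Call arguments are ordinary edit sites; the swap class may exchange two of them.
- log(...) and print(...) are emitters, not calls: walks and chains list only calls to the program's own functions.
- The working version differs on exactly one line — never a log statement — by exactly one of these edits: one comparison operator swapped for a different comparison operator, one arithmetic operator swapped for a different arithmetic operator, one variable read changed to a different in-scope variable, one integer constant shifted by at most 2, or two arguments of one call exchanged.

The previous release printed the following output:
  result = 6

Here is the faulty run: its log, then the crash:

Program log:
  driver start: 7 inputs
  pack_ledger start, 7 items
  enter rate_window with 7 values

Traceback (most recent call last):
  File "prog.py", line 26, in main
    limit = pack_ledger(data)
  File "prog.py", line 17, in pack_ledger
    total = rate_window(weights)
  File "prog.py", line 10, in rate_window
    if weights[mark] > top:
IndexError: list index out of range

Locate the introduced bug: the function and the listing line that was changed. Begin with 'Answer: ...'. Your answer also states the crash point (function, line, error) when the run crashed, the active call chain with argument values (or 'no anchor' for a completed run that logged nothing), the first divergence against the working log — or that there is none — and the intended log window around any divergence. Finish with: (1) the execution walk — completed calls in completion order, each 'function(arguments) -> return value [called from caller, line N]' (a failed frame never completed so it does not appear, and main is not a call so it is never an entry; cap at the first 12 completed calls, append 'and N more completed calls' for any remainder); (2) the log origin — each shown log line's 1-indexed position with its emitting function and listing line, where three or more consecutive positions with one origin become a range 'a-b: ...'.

Answer: the defect is in rate_window at line 9.
Key fact: Only 3 log lines were emitted before the run died; the intended continuation was 'leaving rate_window with 10'.
Crash: rate_window, line 10, IndexError.
Call chain: main -> pack_ledger([-1, 3, 2, 6, 10, 10, 3]) (called at line 26) -> rate_window([-1, 3, 2, 6, 10, 10, 3]) (called at line 17).
First divergence: position 4 — the faulty run's log ends after 3 lines; the working version continues with 'leaving rate_window with 10'.
Intended log window:
  2: pack_ledger start, 7 items
  3: enter rate_window with 7 values
  4: leaving rate_window with 10
  5: stage values: 10 and 4
Execution walk:
  (no call completed)
Origin of each log line:
  1: logged in main at line 25
  2: logged in pack_ledger at line 16
  3: logged in rate_window at line 7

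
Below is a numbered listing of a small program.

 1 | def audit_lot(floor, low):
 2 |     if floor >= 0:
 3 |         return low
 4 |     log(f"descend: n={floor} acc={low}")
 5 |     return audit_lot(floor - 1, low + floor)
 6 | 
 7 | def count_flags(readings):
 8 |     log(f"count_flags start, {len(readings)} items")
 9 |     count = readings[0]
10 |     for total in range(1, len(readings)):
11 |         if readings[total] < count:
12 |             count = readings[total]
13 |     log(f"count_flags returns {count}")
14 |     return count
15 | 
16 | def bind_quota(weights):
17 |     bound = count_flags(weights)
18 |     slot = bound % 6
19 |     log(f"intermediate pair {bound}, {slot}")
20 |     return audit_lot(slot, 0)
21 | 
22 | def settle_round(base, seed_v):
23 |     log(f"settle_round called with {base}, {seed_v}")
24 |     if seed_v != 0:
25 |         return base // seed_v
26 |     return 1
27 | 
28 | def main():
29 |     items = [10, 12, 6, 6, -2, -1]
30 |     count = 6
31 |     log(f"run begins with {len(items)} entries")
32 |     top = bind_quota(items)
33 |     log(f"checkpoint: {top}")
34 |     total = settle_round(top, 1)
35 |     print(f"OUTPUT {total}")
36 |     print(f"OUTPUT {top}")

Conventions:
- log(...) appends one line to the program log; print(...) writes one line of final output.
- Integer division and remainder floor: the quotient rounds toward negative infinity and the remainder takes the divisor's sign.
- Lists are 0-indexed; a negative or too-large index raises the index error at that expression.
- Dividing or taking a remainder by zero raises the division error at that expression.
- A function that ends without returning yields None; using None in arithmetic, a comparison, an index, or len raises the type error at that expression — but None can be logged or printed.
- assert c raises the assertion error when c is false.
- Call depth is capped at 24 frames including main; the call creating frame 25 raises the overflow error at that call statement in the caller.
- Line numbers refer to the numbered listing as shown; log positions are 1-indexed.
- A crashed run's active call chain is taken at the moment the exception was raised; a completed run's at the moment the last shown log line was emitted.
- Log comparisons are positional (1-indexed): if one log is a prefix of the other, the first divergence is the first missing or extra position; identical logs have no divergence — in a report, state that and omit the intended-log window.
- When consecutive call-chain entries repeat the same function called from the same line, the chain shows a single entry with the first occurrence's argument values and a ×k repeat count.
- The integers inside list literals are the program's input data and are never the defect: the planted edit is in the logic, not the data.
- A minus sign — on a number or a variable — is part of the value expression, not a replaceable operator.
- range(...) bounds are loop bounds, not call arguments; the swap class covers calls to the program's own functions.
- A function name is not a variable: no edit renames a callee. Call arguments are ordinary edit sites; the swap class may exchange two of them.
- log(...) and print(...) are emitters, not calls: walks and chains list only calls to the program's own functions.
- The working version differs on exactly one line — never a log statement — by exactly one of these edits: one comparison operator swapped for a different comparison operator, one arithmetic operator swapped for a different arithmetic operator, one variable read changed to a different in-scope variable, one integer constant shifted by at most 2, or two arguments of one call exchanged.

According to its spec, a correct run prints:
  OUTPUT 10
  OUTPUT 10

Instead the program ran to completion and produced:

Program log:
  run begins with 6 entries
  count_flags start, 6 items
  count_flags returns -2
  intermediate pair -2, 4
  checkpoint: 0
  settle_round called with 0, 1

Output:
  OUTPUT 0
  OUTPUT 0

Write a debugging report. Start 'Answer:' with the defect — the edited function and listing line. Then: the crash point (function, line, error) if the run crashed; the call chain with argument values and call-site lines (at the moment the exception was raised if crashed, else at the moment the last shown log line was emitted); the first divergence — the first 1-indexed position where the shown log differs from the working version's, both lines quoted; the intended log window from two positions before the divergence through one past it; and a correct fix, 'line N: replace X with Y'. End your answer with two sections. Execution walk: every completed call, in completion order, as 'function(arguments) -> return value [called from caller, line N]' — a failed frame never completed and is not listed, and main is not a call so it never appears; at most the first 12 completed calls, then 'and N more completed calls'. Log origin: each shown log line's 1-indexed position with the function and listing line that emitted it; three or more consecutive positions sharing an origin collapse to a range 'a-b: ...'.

Answer: the defect is in audit_lot at line 2.
Key observation: The log first diverges at position 5: the faulty run prints 'checkpoint: 0' where the working version prints 'descend: n=4 acc=0'.
Call chain: main -> settle_round(0, 1) (called at line 34).
First divergence: at position 5 the run shows 'checkpoint: 0' where the working version logs 'descend: n=4 acc=0'.
Intended log window:
  3: count_flags returns -2
  4: intermediate pair -2, 4
  5: descend: n=4 acc=0
  6: descend: n=3 acc=4
Execution walk:
  count_flags([10, 12, 6, 6, -2, -1]) -> -2  [called from bind_quota, line 17]
  audit_lot(4, 0) -> 0  [called from bind_quota, line 20]
  bind_quota([10, 12, 6, 6, -2, -1]) -> 0  [called from main, line 32]
  settle_round(0, 1) -> 0  [called from main, line 34]
Log origins:
  1 — main, line 31
  2 — count_flags, line 8
  3 — count_flags, line 13
  4 — bind_quota, line 19
  5 — main, line 33
  6 — settle_round, line 23
A correct fix: line 2: replace `>=` with `<=`.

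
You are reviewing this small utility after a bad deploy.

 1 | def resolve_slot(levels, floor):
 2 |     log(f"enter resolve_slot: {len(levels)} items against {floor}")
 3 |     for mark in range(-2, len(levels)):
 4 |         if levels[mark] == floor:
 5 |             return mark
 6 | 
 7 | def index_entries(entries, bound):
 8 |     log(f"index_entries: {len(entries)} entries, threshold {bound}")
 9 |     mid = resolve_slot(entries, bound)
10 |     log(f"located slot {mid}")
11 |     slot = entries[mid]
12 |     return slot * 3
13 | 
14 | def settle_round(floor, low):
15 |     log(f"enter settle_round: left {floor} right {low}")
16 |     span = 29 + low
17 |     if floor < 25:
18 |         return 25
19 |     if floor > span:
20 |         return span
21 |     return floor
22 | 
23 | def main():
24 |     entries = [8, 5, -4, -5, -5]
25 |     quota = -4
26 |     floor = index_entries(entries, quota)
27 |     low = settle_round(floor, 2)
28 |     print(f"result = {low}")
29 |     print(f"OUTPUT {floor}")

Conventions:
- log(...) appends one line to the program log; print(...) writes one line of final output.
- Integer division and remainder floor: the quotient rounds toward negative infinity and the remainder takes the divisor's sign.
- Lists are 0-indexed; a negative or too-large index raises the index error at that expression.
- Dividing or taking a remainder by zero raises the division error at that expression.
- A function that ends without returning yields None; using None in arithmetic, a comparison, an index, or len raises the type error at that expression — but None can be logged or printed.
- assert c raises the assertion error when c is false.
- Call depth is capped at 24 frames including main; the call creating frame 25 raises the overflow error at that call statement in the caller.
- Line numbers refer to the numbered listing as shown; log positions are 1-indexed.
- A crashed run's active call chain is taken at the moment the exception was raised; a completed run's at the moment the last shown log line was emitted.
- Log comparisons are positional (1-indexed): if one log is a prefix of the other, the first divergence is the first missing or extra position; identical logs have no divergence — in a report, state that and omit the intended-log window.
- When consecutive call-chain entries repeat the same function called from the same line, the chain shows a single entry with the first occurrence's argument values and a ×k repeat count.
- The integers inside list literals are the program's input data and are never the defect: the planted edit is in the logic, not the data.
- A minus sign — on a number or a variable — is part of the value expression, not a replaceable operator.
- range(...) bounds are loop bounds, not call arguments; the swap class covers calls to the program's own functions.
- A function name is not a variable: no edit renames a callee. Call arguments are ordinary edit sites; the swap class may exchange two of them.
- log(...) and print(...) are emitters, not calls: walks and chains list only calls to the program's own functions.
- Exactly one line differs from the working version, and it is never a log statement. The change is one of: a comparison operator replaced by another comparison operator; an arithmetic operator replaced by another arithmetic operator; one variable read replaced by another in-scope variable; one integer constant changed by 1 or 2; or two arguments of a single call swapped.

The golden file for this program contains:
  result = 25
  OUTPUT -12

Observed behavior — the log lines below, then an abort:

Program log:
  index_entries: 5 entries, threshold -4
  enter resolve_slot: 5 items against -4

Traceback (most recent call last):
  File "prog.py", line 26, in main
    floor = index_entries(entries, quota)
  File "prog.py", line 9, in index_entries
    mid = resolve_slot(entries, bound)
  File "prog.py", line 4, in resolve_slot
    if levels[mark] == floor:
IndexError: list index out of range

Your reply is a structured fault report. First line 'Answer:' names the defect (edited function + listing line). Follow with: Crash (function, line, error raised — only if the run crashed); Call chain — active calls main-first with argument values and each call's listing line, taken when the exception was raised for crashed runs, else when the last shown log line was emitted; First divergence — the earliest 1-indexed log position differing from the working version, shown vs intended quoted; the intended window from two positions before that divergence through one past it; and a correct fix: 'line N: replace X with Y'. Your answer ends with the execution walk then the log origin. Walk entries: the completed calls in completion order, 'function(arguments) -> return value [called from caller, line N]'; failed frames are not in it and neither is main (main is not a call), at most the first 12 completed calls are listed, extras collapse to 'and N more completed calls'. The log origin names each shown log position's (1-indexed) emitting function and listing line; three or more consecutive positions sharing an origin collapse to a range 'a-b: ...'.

Answer: the defect is in resolve_slot at line 3.
The tell: Only 2 log lines were emitted before the run died; the intended continuation was 'located slot 2'.
Crash: resolve_slot, line 4, IndexError.
Call chain: main -> index_entries([8, 5, -4, -5, -5], -4) (called at line 26) -> resolve_slot([8, 5, -4, -5, -5], -4) (called at line 9).
First divergence: position 3 — the faulty run's log ends after 2 lines; the working version continues with 'located slot 2'.
Intended log window:
  1: index_entries: 5 entries, threshold -4
  2: enter resolve_slot: 5 items against -4
  3: located slot 2
  4: enter settle_round: left -12 right 2
Execution walk:
  (no call completed)
Log line origins:
  1: logged in index_entries at line 8
  2: logged in resolve_slot at line 2
A correct fix: line 3: replace `-2` with `0`.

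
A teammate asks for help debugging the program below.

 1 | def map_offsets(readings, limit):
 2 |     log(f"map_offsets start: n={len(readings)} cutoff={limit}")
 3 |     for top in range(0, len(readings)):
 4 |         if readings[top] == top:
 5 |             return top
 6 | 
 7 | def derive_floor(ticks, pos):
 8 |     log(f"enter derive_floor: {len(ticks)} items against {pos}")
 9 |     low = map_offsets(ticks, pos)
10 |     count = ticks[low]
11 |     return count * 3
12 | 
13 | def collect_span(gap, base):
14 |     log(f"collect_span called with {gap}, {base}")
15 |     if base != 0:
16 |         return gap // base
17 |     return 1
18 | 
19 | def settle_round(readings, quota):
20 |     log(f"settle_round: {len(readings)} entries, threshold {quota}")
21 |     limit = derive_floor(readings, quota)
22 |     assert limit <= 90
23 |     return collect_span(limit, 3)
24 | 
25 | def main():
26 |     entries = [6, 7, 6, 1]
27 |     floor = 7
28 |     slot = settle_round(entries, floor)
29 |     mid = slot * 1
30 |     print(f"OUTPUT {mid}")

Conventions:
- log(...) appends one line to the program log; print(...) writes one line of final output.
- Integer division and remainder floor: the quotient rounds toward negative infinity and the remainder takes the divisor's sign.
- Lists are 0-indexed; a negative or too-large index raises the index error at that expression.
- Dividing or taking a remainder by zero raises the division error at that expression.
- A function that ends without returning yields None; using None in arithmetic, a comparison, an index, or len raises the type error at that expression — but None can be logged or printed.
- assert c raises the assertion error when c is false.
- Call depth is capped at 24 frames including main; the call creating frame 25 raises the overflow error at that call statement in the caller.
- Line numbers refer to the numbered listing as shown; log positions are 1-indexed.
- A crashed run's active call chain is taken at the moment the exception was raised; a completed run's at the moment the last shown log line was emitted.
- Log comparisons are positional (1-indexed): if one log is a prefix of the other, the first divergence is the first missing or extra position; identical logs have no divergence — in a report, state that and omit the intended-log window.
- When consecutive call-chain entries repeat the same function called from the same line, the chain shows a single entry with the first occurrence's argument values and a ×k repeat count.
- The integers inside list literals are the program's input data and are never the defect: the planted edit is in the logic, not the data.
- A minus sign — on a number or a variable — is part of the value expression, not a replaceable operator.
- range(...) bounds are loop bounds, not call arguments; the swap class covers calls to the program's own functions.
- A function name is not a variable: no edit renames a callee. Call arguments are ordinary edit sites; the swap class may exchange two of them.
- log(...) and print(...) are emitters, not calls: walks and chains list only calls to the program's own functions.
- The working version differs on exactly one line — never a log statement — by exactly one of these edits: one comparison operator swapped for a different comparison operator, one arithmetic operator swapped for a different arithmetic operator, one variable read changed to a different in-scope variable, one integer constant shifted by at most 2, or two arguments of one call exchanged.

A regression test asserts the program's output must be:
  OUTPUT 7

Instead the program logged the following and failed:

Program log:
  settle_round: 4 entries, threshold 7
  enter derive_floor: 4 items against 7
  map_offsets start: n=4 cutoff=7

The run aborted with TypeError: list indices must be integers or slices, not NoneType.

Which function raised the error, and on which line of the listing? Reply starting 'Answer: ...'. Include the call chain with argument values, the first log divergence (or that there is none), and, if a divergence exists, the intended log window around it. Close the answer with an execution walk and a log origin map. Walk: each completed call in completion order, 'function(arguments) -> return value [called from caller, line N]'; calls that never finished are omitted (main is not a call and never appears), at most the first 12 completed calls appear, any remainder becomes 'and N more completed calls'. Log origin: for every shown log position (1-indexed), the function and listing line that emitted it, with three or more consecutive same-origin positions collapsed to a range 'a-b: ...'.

Answer: the error was raised in derive_floor, line 10.
Key fact: The faulty run's log stops after 3 lines; the working version's next line would be 'collect_span called with 21, 3'.
Call chain: main -> settle_round([6, 7, 6, 1], 7) (called at line 28) -> derive_floor([6, 7, 6, 1], 7) (called at line 21).
First divergence: position 4 (shown log ended at 3 lines; the working version continues: 'collect_span called with 21, 3').
Intended log window:
  2: enter derive_floor: 4 items against 7
  3: map_offsets start: n=4 cutoff=7
  4: collect_span called with 21, 3
Execution walk:
  map_offsets([6, 7, 6, 1], 7) -> None  [called from derive_floor, line 9]
Log origin:
  1: logged in settle_round at line 20
  2: logged in derive_floor at line 8
  3: logged in map_offsets at line 2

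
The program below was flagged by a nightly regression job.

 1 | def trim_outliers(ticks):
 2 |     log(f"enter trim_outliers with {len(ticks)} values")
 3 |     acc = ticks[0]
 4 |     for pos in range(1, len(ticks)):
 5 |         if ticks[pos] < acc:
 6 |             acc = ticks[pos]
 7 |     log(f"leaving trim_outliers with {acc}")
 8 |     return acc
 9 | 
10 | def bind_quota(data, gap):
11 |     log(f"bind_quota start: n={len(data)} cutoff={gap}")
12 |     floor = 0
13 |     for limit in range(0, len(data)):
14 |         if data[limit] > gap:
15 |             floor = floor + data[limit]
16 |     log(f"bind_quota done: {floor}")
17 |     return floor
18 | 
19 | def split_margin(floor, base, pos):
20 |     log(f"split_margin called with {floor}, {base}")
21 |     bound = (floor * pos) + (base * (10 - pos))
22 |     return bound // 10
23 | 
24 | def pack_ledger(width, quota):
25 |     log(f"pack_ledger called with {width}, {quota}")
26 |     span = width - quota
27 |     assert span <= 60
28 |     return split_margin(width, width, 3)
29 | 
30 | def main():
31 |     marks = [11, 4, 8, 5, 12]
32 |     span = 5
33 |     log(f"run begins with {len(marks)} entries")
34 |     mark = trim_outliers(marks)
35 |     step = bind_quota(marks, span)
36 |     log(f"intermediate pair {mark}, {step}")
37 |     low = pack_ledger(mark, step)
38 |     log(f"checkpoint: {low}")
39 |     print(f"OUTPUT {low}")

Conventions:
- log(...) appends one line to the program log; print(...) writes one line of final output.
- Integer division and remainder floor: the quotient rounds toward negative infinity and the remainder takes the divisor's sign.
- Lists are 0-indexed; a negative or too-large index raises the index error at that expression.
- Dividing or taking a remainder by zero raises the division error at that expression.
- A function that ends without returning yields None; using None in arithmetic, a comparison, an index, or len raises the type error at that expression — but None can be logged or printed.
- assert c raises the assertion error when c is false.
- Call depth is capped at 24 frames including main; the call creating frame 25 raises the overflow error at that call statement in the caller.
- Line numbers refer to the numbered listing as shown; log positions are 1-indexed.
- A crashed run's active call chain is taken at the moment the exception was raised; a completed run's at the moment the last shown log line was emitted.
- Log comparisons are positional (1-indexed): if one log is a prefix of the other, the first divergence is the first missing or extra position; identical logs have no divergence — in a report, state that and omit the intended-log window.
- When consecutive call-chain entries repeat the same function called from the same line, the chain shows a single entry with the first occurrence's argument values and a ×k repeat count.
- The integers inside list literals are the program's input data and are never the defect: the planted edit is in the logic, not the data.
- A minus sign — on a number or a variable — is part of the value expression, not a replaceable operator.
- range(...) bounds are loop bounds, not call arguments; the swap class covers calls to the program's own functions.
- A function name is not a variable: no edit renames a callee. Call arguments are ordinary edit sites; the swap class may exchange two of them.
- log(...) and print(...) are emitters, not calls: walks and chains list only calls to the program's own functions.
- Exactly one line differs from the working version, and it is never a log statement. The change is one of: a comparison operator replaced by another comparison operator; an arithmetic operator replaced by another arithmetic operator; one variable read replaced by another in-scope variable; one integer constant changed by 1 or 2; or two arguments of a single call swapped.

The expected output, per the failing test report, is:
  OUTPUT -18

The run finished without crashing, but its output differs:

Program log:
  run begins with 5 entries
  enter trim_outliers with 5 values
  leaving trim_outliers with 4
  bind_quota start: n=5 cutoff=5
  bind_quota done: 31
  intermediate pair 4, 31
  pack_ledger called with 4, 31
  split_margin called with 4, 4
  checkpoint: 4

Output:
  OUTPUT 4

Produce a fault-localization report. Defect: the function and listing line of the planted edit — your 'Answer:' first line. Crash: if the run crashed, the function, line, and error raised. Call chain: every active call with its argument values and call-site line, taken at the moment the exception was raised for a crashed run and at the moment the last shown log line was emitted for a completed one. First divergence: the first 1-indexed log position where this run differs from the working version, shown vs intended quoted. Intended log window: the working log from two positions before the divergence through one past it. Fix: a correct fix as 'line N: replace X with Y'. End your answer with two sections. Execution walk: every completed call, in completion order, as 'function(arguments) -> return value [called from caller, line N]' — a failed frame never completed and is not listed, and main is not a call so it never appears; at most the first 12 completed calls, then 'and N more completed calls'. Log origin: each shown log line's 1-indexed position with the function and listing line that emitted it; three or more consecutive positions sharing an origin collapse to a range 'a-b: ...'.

Answer: the defect is in pack_ledger at line 28.
Key observation: Position 8 is the first bad log line: 'split_margin called with 4, 4' should read 'split_margin called with 4, -27'.
Call chain: main.
First divergence: position 8; shown 'split_margin called with 4, 4' vs intended 'split_margin called with 4, -27'.
Intended log window:
  6: intermediate pair 4, 31
  7: pack_ledger called with 4, 31
  8: split_margin called with 4, -27
  9: checkpoint: -18
Execution walk:
  trim_outliers([11, 4, 8, 5, 12]) -> 4  [called from main, line 34]
  bind_quota([11, 4, 8, 5, 12], 5) -> 31  [called from main, line 35]
  split_margin(4, 4, 3) -> 4  [called from pack_ledger, line 28]
  pack_ledger(4, 31) -> 4  [called from main, line 37]
Log origin:
  1 — main, line 33
  2 — trim_outliers, line 2
  3 — trim_outliers, line 7
  4 — bind_quota, line 11
  5 — bind_quota, line 16
  6 — main, line 36
  7 — pack_ledger, line 25
  8 — split_margin, line 20
  9 — main, line 38
A correct fix: line 28: replace `split_margin(width, width, 3)` with `split_margin(width, span, 3)`.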